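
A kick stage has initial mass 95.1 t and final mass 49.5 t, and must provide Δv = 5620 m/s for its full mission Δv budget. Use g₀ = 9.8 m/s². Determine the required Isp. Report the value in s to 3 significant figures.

Isp ≈ 878 s

ln(m₀/m_f) = ln(95100/49500) = ln(1.921) = 0.6530.
v_e = Δv / ln(m₀/m_f) = 5620 / 0.6530 = 8607.0 m/s.
Isp = v_e / g₀ = 8607.0 / 9.8 = 878.3 s.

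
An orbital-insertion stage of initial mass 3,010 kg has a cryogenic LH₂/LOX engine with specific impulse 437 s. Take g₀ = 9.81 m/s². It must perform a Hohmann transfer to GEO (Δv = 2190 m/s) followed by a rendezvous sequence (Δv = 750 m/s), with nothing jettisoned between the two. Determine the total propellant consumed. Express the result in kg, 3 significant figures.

total propellant consumed ≈ 1490 kg

v_e = Isp · g₀ = 437 × 9.81 = 4287.0 m/s.
After the first burn: m = 3010 × exp(−2190/4287.0) = 3010 × 0.59999 = 1,805.97 kg.
After the second burn: m = 1,805.97 × exp(−750/4287.0) = 1,805.97 × 0.83950 = 1,516.11 kg.
Total propellant = m₀ − m_final = 3010 − 1,516.11 = 1,493.89 kg.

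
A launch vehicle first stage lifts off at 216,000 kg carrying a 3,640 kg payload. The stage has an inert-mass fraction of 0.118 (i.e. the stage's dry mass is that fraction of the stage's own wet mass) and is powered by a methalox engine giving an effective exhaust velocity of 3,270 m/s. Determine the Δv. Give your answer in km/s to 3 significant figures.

Stage wet mass = m₀ − payload = 216,000 − 3,640 = 212,360 kg.
Stage dry mass = ε × stage wet mass = 0.118 × 212,360 = 25,058.5 kg.
Burnout mass m_f = stage dry + payload = 25,058.5 + 3,640 = 28,698.5 kg.
Δv = v_e · ln(216,000/28,698.5) = 3270.0 × ln(7.527) = 3270.0 × 2.0184 ≈ 6600 m/s.

Δv ≈ 6.60 km/s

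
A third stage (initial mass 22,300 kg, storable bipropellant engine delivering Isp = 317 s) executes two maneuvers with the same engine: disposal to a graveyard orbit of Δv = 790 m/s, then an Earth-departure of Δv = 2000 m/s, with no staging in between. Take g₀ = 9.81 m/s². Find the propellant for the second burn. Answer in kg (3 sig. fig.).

propellant for the second burn ≈ 8210 kg

v_e = Isp · g₀ = 317 × 9.81 = 3109.8 m/s.
After the first burn: m = 22300 × exp(−790/3109.8) = 22300 × 0.77566 = 17,297.2 kg.
After the second burn: m = 17,297.2 × exp(−2000/3109.8) = 17,297.2 × 0.52564 = 9,092.1 kg.
Second-burn propellant = 17,297.2 − 9,092.1 = 8,205.1 kg.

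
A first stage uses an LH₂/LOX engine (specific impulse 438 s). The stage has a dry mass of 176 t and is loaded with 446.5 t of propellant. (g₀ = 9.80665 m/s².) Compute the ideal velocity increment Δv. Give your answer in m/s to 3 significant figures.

v_e = Isp · g₀ = 438 × 9.80665 = 4295.3 m/s.
m₀ = m_dry + m_prop = 176 + 446.5 = 622.5 t.
Rocket equation: Δv = v_e · ln(m₀/m_f) = 4295.3 × ln(3.537) = 4295.3 × 1.2633 ≈ 5426.1 m/s.

Δv ≈ 5430 m/s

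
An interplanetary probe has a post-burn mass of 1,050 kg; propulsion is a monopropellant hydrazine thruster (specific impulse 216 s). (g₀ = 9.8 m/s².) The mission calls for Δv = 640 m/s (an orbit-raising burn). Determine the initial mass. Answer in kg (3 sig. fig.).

v_e = Isp · g₀ = 216 × 9.8 = 2116.8 m/s.
m₀/m_f = exp(Δv / v_e) = exp(640 / 2116.8) = exp(0.3023) = 1.3530.
m₀ = m_f × 1.3530 = 1,050 × 1.3530 = 1,420.65 kg.

initial mass ≈ 1420 kg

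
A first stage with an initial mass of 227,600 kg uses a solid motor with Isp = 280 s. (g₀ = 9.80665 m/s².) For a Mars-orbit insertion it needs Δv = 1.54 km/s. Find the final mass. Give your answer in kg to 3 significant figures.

v_e = Isp · g₀ = 280 × 9.80665 = 2745.9 m/s.
From the ideal rocket equation, m₀/m_f = exp(Δv / v_e) = exp(1540 / 2745.9) = exp(0.5608) = 1.7522.
m_f = m₀ / 1.7522 = 227,600 / 1.7522 = 129,894 kg.

final mass ≈ 130000 kg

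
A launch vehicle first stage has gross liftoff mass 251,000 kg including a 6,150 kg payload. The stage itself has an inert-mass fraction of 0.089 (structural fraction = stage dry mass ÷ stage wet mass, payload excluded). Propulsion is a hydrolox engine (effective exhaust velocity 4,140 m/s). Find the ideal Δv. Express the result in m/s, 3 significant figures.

Stage wet mass = m₀ − payload = 251,000 − 6,150 = 244,850 kg.
Stage dry mass = ε × stage wet mass = 0.089 × 244,850 = 21,791.7 kg.
Burnout mass m_f = stage dry + payload = 21,791.7 + 6,150 = 27,941.7 kg.
Δv = v_e · ln(251,000/27,941.7) = 4140.0 × ln(8.983) = 4140.0 × 2.1953 ≈ 9089 m/s.

Δv ≈ 9090 m/s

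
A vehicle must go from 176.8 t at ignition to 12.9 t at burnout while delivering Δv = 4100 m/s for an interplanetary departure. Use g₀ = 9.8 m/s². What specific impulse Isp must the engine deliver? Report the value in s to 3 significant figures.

ln(m₀/m_f) = ln(176800/12900) = ln(13.71) = 2.6178.
Using Δv = v_e ln(m₀/m_f): v_e = Δv / ln(m₀/m_f) = 4100 / 2.6178 = 1566.2 m/s.
Isp = v_e / g₀ = 1566.2 / 9.8 = 159.8 s.

Isp ≈ 160 s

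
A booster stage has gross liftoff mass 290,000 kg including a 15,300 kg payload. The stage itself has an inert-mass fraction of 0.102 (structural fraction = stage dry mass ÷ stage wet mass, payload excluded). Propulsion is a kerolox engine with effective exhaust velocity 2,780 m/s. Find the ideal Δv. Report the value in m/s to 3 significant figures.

Δv ≈ 5290 m/s

Stage wet mass = m₀ − payload = 290,000 − 15,300 = 274,700 kg.
Stage dry mass = ε × stage wet mass = 0.102 × 274,700 = 28,019.4 kg.
Burnout mass m_f = stage dry + payload = 28,019.4 + 15,300 = 43,319.4 kg.
Δv = v_e · ln(290,000/43,319.4) = 2780.0 × ln(6.694) = 2780.0 × 1.9013 ≈ 5286 m/s.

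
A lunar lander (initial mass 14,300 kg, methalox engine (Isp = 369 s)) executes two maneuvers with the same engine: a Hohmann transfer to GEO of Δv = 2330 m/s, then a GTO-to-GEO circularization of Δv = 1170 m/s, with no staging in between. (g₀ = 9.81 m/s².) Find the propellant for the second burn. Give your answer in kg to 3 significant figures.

propellant for the second burn ≈ 2070 kg

v_e = Isp · g₀ = 369 × 9.81 = 3619.9 m/s.
After the first burn: m = 14300 × exp(−2330/3619.9) = 14300 × 0.52536 = 7,512.65 kg.
After the second burn: m = 7,512.65 × exp(−1170/3619.9) = 7,512.65 × 0.72382 = 5,437.81 kg.
Second-burn propellant = 7,512.65 − 5,437.81 = 2,074.84 kg.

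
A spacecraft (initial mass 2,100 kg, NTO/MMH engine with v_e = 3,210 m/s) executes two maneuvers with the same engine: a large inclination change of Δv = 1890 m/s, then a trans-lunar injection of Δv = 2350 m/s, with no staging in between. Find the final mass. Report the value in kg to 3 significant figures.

After the first burn: m = 2100 × exp(−1890/3210.0) = 2100 × 0.55500 = 1,165.5 kg.
After the second burn: m = 1,165.5 × exp(−2350/3210.0) = 1,165.5 × 0.48090 = 560.489 kg.

final mass ≈ 560 kg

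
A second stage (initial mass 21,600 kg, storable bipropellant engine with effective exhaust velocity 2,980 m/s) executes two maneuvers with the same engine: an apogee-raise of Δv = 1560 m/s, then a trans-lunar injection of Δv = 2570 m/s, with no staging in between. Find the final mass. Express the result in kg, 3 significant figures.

final mass ≈ 5400 kg

After the first burn: m = 21600 × exp(−1560/2980.0) = 21600 × 0.59245 = 12,796.9 kg.
After the second burn: m = 12,796.9 × exp(−2570/2980.0) = 12,796.9 × 0.42214 = 5,402.08 kg.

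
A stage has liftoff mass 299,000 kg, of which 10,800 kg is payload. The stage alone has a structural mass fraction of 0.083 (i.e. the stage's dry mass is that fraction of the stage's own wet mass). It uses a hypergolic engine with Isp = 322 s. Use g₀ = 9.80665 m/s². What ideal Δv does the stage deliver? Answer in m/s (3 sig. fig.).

Stage wet mass = m₀ − payload = 299,000 − 10,800 = 288,200 kg.
Stage dry mass = ε × stage wet mass = 0.083 × 288,200 = 23,920.6 kg.
Burnout mass m_f = stage dry + payload = 23,920.6 + 10,800 = 34,720.6 kg.
v_e = Isp · g₀ = 322 × 9.80665 = 3157.7 m/s.
Δv = v_e · ln(299,000/34,720.6) = 3157.7 × ln(8.612) = 3157.7 × 2.1531 ≈ 6799 m/s.

Δv ≈ 6800 m/s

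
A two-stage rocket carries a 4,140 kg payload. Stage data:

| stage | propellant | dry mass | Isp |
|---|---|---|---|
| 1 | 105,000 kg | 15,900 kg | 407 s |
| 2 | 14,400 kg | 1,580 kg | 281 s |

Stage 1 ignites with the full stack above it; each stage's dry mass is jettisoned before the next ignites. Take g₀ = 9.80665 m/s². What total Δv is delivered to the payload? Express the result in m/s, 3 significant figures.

Δv ≈ 8910 m/s

Ignition mass of stage 1 = 105,000+15,900 + 14,400+1,580 + 4,140 = 141,020 kg.
Stage 1: m₀ = 141,020 kg, m_f = 141,020 − 105,000 = 36,020 kg; Δv = 407×9.80665×ln(3.915) = 3991.3×1.3648 ≈ 5447 m/s.
Stage 2: m₀ = 20,120 kg, m_f = 20,120 − 14,400 = 5,720 kg; Δv = 281×9.80665×ln(3.517) = 2755.7×1.2577 ≈ 3466 m/s.
Total Δv = 5447 + 3466 = 8913 m/s.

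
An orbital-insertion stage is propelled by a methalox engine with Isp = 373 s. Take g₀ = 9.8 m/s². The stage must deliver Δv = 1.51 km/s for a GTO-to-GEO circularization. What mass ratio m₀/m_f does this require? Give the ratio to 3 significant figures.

mass ratio ≈ 1.51

v_e = Isp · g₀ = 373 × 9.8 = 3655.4 m/s.
m₀/m_f = exp(Δv / v_e) = exp(1510 / 3655.4) = exp(0.4131) = 1.5115.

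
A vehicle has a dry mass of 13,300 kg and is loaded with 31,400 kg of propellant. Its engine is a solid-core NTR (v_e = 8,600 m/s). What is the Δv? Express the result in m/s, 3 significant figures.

m₀ = m_dry + m_prop = 13,300 + 31,400 = 44,700 kg.
Rocket equation: Δv = v_e · ln(m₀/m_f) = 8600.0 × ln(3.361) = 8600.0 × 1.2122 ≈ 10425.0 m/s.

Δv ≈ 10400 m/s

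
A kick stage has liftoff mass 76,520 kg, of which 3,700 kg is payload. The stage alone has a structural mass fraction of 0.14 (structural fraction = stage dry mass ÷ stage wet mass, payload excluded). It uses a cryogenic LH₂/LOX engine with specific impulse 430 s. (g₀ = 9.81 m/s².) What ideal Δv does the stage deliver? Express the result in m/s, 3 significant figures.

Δv ≈ 7200 m/s

Stage wet mass = m₀ − payload = 76,520 − 3,700 = 72,820 kg.
Stage dry mass = ε × stage wet mass = 0.14 × 72,820 = 10,194.8 kg.
Burnout mass m_f = stage dry + payload = 10,194.8 + 3,700 = 13,894.8 kg.
v_e = Isp · g₀ = 430 × 9.81 = 4218.3 m/s.
Δv = v_e · ln(76,520/13,894.8) = 4218.3 × ln(5.507) = 4218.3 × 1.7060 ≈ 7197 m/s.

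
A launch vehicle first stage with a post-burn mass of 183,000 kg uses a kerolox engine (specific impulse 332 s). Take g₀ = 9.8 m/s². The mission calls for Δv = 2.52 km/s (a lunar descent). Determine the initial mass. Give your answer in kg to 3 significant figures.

v_e = Isp · g₀ = 332 × 9.8 = 3253.6 m/s.
From the ideal rocket equation, m₀/m_f = exp(Δv / v_e) = exp(2520 / 3253.6) = exp(0.7745) = 2.1696.
m₀ = m_f × 2.1696 = 183,000 × 2.1696 = 397,037 kg.

initial mass ≈ 397000 kg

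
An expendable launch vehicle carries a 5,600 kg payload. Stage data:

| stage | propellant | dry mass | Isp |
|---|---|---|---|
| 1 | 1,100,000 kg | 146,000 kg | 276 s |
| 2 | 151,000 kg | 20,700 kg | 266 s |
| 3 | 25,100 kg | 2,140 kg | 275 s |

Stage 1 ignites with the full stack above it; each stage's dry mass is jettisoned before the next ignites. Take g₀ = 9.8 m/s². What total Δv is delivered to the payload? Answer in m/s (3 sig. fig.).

Δv ≈ 11200 m/s

Ignition mass of stage 1 = 1,100,000+146,000 + 151,000+20,700 + 25,100+2,140 + 5,600 = 1,450,540 kg.
Stage 1: m₀ = 1,450,540 kg, m_f = 1,450,540 − 1,100,000 = 350,540 kg; Δv = 276×9.8×ln(4.138) = 2704.8×1.4202 ≈ 3841 m/s.
Stage 2: m₀ = 204,540 kg, m_f = 204,540 − 151,000 = 53,540 kg; Δv = 266×9.8×ln(3.82) = 2606.8×1.3403 ≈ 3494 m/s.
Stage 3: m₀ = 32,840 kg, m_f = 32,840 − 25,100 = 7,740 kg; Δv = 275×9.8×ln(4.243) = 2695.0×1.4452 ≈ 3895 m/s.
Total Δv = 3841 + 3494 + 3895 = 11230 m/s.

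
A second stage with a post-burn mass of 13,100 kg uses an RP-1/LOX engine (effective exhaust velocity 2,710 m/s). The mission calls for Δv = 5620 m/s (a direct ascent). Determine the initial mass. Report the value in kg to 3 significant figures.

initial mass ≈ 104000 kg

Rocket equation: m₀/m_f = exp(Δv / v_e) = exp(5620 / 2710.0) = exp(2.0738) = 7.9550.
m₀ = m_f × 7.9550 = 13,100 × 7.9550 = 104,211 kg.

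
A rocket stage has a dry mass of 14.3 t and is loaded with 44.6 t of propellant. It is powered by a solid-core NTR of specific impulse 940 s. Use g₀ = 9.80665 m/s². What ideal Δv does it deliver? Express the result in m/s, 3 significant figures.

Δv ≈ 13000 m/s

v_e = Isp · g₀ = 940 × 9.80665 = 9218.3 m/s.
m₀ = m_dry + m_prop = 14.3 + 44.6 = 58.9 t.
From the ideal rocket equation, Δv = v_e · ln(m₀/m_f) = 9218.3 × ln(4.119) = 9218.3 × 1.4156 ≈ 13049.2 m/s.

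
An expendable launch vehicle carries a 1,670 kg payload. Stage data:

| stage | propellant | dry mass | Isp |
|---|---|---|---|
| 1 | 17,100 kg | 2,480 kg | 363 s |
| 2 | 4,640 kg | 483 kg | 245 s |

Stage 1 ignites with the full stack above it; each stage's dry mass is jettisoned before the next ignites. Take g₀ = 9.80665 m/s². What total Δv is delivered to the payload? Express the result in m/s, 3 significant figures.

Ignition mass of stage 1 = 17,100+2,480 + 4,640+483 + 1,670 = 26,373 kg.
Stage 1: m₀ = 26,373 kg, m_f = 26,373 − 17,100 = 9,273 kg; Δv = 363×9.80665×ln(2.844) = 3559.8×1.0452 ≈ 3721 m/s.
Stage 2: m₀ = 6,793 kg, m_f = 6,793 − 4,640 = 2,153 kg; Δv = 245×9.80665×ln(3.155) = 2402.6×1.1490 ≈ 2761 m/s.
Total Δv = 3721 + 2761 = 6482 m/s.

Δv ≈ 6480 m/s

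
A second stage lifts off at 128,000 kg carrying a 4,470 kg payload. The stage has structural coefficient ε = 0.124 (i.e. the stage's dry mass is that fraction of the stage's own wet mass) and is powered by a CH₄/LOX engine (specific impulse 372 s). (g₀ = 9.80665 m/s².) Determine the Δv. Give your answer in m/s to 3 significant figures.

Δv ≈ 6810 m/s

Stage wet mass = m₀ − payload = 128,000 − 4,470 = 123,530 kg.
Stage dry mass = ε × stage wet mass = 0.124 × 123,530 = 15,317.7 kg.
Burnout mass m_f = stage dry + payload = 15,317.7 + 4,470 = 19,787.7 kg.
v_e = Isp · g₀ = 372 × 9.80665 = 3648.1 m/s.
Δv = v_e · ln(128,000/19,787.7) = 3648.1 × ln(6.469) = 3648.1 × 1.8670 ≈ 6811 m/s.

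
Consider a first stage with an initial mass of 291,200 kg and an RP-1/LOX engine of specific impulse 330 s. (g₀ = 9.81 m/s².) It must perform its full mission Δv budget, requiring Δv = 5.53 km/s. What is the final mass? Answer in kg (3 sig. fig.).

final mass ≈ 52800 kg

v_e = Isp · g₀ = 330 × 9.81 = 3237.3 m/s.
m₀/m_f = exp(Δv / v_e) = exp(5530 / 3237.3) = exp(1.7082) = 5.5191.
m_f = m₀ / 5.5191 = 291,200 / 5.5191 = 52,762.2 kg.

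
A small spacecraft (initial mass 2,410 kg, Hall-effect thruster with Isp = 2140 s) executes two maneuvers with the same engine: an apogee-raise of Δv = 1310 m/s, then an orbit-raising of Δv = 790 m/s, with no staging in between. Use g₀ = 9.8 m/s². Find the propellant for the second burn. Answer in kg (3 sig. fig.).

propellant for the second burn ≈ 83.7 kg

v_e = Isp · g₀ = 2140 × 9.8 = 20972.0 m/s.
After the first burn: m = 2410 × exp(−1310/20972.0) = 2410 × 0.93945 = 2,264.07 kg.
After the second burn: m = 2,264.07 × exp(−790/20972.0) = 2,264.07 × 0.96303 = 2,180.37 kg.
Second-burn propellant = 2,264.07 − 2,180.37 = 83.7 kg.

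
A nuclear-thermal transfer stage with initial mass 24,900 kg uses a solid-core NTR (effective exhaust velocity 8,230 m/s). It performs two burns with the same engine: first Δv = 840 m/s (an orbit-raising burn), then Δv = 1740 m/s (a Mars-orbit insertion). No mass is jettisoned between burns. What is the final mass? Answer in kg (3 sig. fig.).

After the first burn: m = 24900 × exp(−840/8230.0) = 24900 × 0.90297 = 22,484 kg.
After the second burn: m = 22,484 × exp(−1740/8230.0) = 22,484 × 0.80943 = 18,199.2 kg.

final mass ≈ 18200 kg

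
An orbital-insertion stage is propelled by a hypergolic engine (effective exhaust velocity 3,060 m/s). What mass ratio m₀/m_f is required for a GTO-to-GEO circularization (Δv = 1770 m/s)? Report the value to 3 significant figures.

mass ratio ≈ 1.78

m₀/m_f = exp(Δv / v_e) = exp(1770 / 3060.0) = exp(0.5784) = 1.7832.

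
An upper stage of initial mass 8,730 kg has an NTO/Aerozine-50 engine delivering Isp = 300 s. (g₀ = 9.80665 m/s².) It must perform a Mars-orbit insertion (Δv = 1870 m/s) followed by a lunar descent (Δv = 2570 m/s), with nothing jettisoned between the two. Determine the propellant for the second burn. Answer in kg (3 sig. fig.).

propellant for the second burn ≈ 2690 kg

v_e = Isp · g₀ = 300 × 9.80665 = 2942.0 m/s.
After the first burn: m = 8730 × exp(−1870/2942.0) = 8730 × 0.52961 = 4,623.5 kg.
After the second burn: m = 4,623.5 × exp(−2570/2942.0) = 4,623.5 × 0.41746 = 1,930.13 kg.
Second-burn propellant = 4,623.5 − 1,930.13 = 2,693.37 kg.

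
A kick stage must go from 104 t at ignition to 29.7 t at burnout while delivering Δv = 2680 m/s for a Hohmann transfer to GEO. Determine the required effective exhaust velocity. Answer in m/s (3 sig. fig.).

ln(m₀/m_f) = ln(104000/29700) = ln(3.502) = 1.2532.
v_e = Δv / ln(m₀/m_f) = 2680 / 1.2532 = 2138.5 m/s.

v_e ≈ 2140 m/s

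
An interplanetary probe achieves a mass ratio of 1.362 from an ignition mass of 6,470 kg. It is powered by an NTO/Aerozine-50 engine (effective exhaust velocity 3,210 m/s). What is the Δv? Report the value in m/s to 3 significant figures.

Δv = v_e · ln(1.362) = 3210.0 × 0.3090 ≈ 991.7 m/s.

Δv ≈ 992 m/s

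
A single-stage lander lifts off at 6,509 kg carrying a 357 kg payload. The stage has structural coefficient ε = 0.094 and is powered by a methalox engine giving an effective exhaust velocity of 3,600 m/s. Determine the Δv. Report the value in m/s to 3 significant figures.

Δv ≈ 6980 m/s

Stage wet mass = m₀ − payload = 6,509 − 357 = 6,152 kg.
Stage dry mass = ε × stage wet mass = 0.094 × 6,152 = 578.288 kg.
Burnout mass m_f = stage dry + payload = 578.288 + 357 = 935.288 kg.
Δv = v_e · ln(6,509/935.288) = 3600.0 × ln(6.959) = 3600.0 × 1.9401 ≈ 6984 m/s.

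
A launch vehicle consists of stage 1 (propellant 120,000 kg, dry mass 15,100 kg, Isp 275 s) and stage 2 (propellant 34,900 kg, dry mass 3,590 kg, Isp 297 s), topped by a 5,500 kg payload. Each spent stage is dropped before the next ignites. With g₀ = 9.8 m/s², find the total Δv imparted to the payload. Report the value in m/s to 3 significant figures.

Δv ≈ 7580 m/s

Ignition mass of stage 1 = 120,000+15,100 + 34,900+3,590 + 5,500 = 179,090 kg.
Stage 1: m₀ = 179,090 kg, m_f = 179,090 − 120,000 = 59,090 kg; Δv = 275×9.8×ln(3.031) = 2695.0×1.1088 ≈ 2988 m/s.
Stage 2: m₀ = 43,990 kg, m_f = 43,990 − 34,900 = 9,090 kg; Δv = 297×9.8×ln(4.839) = 2910.6×1.5768 ≈ 4589 m/s.
Total Δv = 2988 + 4589 = 7577 m/s.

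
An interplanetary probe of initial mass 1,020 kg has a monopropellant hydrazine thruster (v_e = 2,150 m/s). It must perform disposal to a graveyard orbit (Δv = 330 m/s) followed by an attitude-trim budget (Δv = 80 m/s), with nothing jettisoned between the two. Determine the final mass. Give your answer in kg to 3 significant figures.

final mass ≈ 843 kg

After the first burn: m = 1020 × exp(−330/2150.0) = 1020 × 0.85771 = 874.864 kg.
After the second burn: m = 874.864 × exp(−80/2150.0) = 874.864 × 0.96347 = 842.905 kg.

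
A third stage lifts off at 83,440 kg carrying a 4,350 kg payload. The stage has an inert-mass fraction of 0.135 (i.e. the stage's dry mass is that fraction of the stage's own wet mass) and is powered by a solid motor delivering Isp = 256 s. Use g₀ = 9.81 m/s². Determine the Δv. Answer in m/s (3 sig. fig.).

Stage wet mass = m₀ − payload = 83,440 − 4,350 = 79,090 kg.
Stage dry mass = ε × stage wet mass = 0.135 × 79,090 = 10,677.2 kg.
Burnout mass m_f = stage dry + payload = 10,677.2 + 4,350 = 15,027.2 kg.
v_e = Isp · g₀ = 256 × 9.81 = 2511.4 m/s.
Δv = v_e · ln(83,440/15,027.2) = 2511.4 × ln(5.553) = 2511.4 × 1.7143 ≈ 4305 m/s.

Δv ≈ 4310 m/s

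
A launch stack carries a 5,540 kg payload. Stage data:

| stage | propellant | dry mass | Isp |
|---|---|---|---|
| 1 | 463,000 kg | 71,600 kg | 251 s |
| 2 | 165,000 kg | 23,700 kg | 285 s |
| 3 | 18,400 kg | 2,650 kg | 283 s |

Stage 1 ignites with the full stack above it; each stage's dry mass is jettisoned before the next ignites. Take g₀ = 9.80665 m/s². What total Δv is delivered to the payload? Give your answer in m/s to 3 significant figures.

Δv ≈ 9700 m/s

Ignition mass of stage 1 = 463,000+71,600 + 165,000+23,700 + 18,400+2,650 + 5,540 = 749,890 kg.
Stage 1: m₀ = 749,890 kg, m_f = 749,890 − 463,000 = 286,890 kg; Δv = 251×9.80665×ln(2.614) = 2461.5×0.9608 ≈ 2365 m/s.
Stage 2: m₀ = 215,290 kg, m_f = 215,290 − 165,000 = 50,290 kg; Δv = 285×9.80665×ln(4.281) = 2794.9×1.4542 ≈ 4064 m/s.
Stage 3: m₀ = 26,590 kg, m_f = 26,590 − 18,400 = 8,190 kg; Δv = 283×9.80665×ln(3.247) = 2775.3×1.1776 ≈ 3268 m/s.
Total Δv = 2365 + 4064 + 3268 = 9697 m/s.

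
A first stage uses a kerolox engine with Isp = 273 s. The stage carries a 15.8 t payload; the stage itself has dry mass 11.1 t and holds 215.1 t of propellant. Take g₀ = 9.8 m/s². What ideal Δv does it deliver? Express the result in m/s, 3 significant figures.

Δv ≈ 5880 m/s

v_e = Isp · g₀ = 273 × 9.8 = 2675.4 m/s.
m₀ = payload + dry + propellant = 15.8 + 11.1 + 215.1 = 242 t.
m_f = payload + dry = 15.8 + 11.1 = 26.9 t.
Δv = v_e · ln(m₀/m_f) = 2675.4 × ln(8.996) = 2675.4 × 2.1968 ≈ 5877.3 m/s.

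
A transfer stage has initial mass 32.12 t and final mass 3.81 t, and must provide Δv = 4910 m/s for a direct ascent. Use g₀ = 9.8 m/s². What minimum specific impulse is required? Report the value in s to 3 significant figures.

Isp ≈ 235 s

ln(m₀/m_f) = ln(32120/3810) = ln(8.43) = 2.1318.
v_e = Δv / ln(m₀/m_f) = 4910 / 2.1318 = 2303.2 m/s.
Isp = v_e / g₀ = 2303.2 / 9.8 = 235.0 s.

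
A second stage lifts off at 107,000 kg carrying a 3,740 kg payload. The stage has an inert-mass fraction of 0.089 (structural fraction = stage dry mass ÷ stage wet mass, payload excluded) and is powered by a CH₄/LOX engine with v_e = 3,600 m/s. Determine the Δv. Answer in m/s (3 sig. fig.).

Stage wet mass = m₀ − payload = 107,000 − 3,740 = 103,260 kg.
Stage dry mass = ε × stage wet mass = 0.089 × 103,260 = 9,190.14 kg.
Burnout mass m_f = stage dry + payload = 9,190.14 + 3,740 = 12,930.14 kg.
Δv = v_e · ln(107,000/12,930.14) = 3600.0 × ln(8.275) = 3600.0 × 2.1133 ≈ 7608 m/s.

Δv ≈ 7610 m/s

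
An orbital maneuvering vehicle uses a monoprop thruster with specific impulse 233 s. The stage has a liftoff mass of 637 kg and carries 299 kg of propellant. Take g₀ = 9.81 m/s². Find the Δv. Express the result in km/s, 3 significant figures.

Δv ≈ 1.45 km/s

v_e = Isp · g₀ = 233 × 9.81 = 2285.7 m/s.
m_f = m₀ − m_prop = 637 − 299 = 338 kg.
Rocket equation: Δv = v_e · ln(m₀/m_f) = 2285.7 × ln(1.885) = 2285.7 × 0.6337 ≈ 1448.5 m/s.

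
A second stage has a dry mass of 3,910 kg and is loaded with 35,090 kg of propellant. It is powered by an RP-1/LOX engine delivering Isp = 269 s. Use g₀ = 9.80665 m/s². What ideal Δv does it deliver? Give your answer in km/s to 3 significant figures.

Δv ≈ 6.07 km/s

v_e = Isp · g₀ = 269 × 9.80665 = 2638.0 m/s.
m₀ = m_dry + m_prop = 3,910 + 35,090 = 39,000 kg.
Rocket equation: Δv = v_e · ln(m₀/m_f) = 2638.0 × ln(9.974) = 2638.0 × 2.3000 ≈ 6067.4 m/s.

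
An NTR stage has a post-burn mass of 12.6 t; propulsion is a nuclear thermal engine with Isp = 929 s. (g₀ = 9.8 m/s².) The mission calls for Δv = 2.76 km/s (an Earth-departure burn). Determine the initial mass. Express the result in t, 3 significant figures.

initial mass ≈ 17.1 t

v_e = Isp · g₀ = 929 × 9.8 = 9104.2 m/s.
m₀/m_f = exp(Δv / v_e) = exp(2760 / 9104.2) = exp(0.3032) = 1.3541.
m₀ = m_f × 1.3541 = 12.6 × 1.3541 = 17.0617 t.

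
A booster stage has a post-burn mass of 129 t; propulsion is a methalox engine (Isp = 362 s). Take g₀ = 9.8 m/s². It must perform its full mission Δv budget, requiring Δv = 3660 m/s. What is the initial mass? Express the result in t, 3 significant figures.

v_e = Isp · g₀ = 362 × 9.8 = 3547.6 m/s.
m₀/m_f = exp(Δv / v_e) = exp(3660 / 3547.6) = exp(1.0317) = 2.8058.
m₀ = m_f × 2.8058 = 129 × 2.8058 = 361.948 t.

initial mass ≈ 362 t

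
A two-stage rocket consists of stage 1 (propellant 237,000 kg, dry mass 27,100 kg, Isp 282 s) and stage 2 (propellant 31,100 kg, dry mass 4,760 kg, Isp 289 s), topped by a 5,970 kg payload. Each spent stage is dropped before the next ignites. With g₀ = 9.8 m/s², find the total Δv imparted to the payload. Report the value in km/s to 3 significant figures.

Ignition mass of stage 1 = 237,000+27,100 + 31,100+4,760 + 5,970 = 305,930 kg.
Stage 1: m₀ = 305,930 kg, m_f = 305,930 − 237,000 = 68,930 kg; Δv = 282×9.8×ln(4.438) = 2763.6×1.4903 ≈ 4118 m/s.
Stage 2: m₀ = 41,830 kg, m_f = 41,830 − 31,100 = 10,730 kg; Δv = 289×9.8×ln(3.898) = 2832.2×1.3606 ≈ 3853 m/s.
Total Δv = 4118 + 3853 = 7971 m/s.

Δv ≈ 7.97 km/s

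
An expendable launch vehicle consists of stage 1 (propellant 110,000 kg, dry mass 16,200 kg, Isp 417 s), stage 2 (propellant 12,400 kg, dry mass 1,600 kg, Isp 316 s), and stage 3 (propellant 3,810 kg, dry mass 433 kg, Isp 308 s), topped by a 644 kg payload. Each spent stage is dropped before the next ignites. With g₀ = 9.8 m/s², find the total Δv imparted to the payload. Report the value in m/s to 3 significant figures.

Ignition mass of stage 1 = 110,000+16,200 + 12,400+1,600 + 3,810+433 + 644 = 145,087 kg.
Stage 1: m₀ = 145,087 kg, m_f = 145,087 − 110,000 = 35,087 kg; Δv = 417×9.8×ln(4.135) = 4086.6×1.4195 ≈ 5801 m/s.
Stage 2: m₀ = 18,887 kg, m_f = 18,887 − 12,400 = 6,487 kg; Δv = 316×9.8×ln(2.912) = 3096.8×1.0687 ≈ 3309 m/s.
Stage 3: m₀ = 4,887 kg, m_f = 4,887 − 3,810 = 1,077 kg; Δv = 308×9.8×ln(4.538) = 3018.4×1.5124 ≈ 4565 m/s.
Total Δv = 5801 + 3309 + 4565 = 13675 m/s.

Δv ≈ 13700 m/s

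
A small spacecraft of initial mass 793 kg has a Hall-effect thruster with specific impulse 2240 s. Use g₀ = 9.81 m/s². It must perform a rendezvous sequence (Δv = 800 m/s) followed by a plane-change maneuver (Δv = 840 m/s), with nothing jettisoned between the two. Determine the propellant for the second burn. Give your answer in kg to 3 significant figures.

v_e = Isp · g₀ = 2240 × 9.81 = 21974.4 m/s.
After the first burn: m = 793 × exp(−800/21974.4) = 793 × 0.96425 = 764.65 kg.
After the second burn: m = 764.65 × exp(−840/21974.4) = 764.65 × 0.96250 = 735.976 kg.
Second-burn propellant = 764.65 − 735.976 = 28.674 kg.

propellant for the second burn ≈ 28.7 kg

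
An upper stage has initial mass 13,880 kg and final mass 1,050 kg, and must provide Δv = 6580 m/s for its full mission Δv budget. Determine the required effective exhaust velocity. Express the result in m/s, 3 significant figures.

v_e ≈ 2550 m/s

ln(m₀/m_f) = ln(13880/1050) = ln(13.22) = 2.5817.
By the Tsiolkovsky rocket equation, v_e = Δv / ln(m₀/m_f) = 6580 / 2.5817 = 2548.7 m/s.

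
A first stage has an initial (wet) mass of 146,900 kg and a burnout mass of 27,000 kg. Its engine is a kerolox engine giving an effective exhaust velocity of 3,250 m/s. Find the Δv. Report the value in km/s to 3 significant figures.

Δv ≈ 5.51 km/s

By the Tsiolkovsky rocket equation, Δv = v_e · ln(m₀/m_f) = 3250.0 × ln(5.441) = 3250.0 × 1.6939 ≈ 5505.2 m/s.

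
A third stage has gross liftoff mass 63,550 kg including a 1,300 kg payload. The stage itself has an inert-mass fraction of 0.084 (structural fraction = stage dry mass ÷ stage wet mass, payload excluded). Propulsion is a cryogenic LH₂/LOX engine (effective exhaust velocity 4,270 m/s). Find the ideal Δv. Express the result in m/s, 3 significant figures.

Δv ≈ 9720 m/s

Stage wet mass = m₀ − payload = 63,550 − 1,300 = 62,250 kg.
Stage dry mass = ε × stage wet mass = 0.084 × 62,250 = 5,229 kg.
Burnout mass m_f = stage dry + payload = 5,229 + 1,300 = 6,529 kg.
Rocket equation: Δv = v_e · ln(63,550/6,529) = 4270.0 × ln(9.733) = 4270.0 × 2.2756 ≈ 9717 m/s.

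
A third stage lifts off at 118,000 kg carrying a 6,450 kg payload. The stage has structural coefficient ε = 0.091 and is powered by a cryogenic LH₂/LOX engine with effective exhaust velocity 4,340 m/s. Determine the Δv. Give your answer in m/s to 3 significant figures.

Stage wet mass = m₀ − payload = 118,000 − 6,450 = 111,550 kg.
Stage dry mass = ε × stage wet mass = 0.091 × 111,550 = 10,151.1 kg.
Burnout mass m_f = stage dry + payload = 10,151.1 + 6,450 = 16,601.1 kg.
Δv = v_e · ln(118,000/16,601.1) = 4340.0 × ln(7.108) = 4340.0 × 1.9612 ≈ 8512 m/s.

Δv ≈ 8510 m/s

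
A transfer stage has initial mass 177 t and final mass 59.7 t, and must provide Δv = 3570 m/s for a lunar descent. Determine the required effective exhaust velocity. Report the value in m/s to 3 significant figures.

v_e ≈ 3280 m/s

ln(m₀/m_f) = ln(177000/59700) = ln(2.965) = 1.0868.
By the Tsiolkovsky rocket equation, v_e = Δv / ln(m₀/m_f) = 3570 / 1.0868 = 3284.8 m/s.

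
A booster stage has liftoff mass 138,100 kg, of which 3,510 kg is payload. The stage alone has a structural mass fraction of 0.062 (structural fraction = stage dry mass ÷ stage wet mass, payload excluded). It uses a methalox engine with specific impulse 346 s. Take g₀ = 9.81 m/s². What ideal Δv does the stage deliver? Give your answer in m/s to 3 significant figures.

Stage wet mass = m₀ − payload = 138,100 − 3,510 = 134,590 kg.
Stage dry mass = ε × stage wet mass = 0.062 × 134,590 = 8,344.58 kg.
Burnout mass m_f = stage dry + payload = 8,344.58 + 3,510 = 11,854.58 kg.
v_e = Isp · g₀ = 346 × 9.81 = 3394.3 m/s.
By the Tsiolkovsky rocket equation, Δv = v_e · ln(138,100/11,854.58) = 3394.3 × ln(11.65) = 3394.3 × 2.4553 ≈ 8334 m/s.

Δv ≈ 8330 m/s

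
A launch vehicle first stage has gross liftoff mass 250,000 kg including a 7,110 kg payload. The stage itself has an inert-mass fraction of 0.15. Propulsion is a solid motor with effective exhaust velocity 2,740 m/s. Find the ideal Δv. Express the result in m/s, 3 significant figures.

Δv ≈ 4790 m/s

Stage wet mass = m₀ − payload = 250,000 − 7,110 = 242,890 kg.
Stage dry mass = ε × stage wet mass = 0.15 × 242,890 = 36,433.5 kg.
Burnout mass m_f = stage dry + payload = 36,433.5 + 7,110 = 43,543.5 kg.
From the ideal rocket equation, Δv = v_e · ln(250,000/43,543.5) = 2740.0 × ln(5.741) = 2740.0 × 1.7477 ≈ 4789 m/s.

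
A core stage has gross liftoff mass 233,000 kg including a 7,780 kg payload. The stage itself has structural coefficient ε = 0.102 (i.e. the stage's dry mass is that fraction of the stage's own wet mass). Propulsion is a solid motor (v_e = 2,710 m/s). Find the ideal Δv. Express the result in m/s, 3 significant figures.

Stage wet mass = m₀ − payload = 233,000 − 7,780 = 225,220 kg.
Stage dry mass = ε × stage wet mass = 0.102 × 225,220 = 22,972.4 kg.
Burnout mass m_f = stage dry + payload = 22,972.4 + 7,780 = 30,752.4 kg.
Δv = v_e · ln(233,000/30,752.4) = 2710.0 × ln(7.577) = 2710.0 × 2.0251 ≈ 5488 m/s.

Δv ≈ 5490 m/s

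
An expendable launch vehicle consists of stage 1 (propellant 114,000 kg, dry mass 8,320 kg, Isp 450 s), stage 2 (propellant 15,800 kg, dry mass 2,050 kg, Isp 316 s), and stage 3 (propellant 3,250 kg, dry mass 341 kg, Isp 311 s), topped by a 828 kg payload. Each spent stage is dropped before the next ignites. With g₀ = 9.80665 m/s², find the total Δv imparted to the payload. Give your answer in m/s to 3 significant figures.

Δv ≈ 14700 m/s

Ignition mass of stage 1 = 114,000+8,320 + 15,800+2,050 + 3,250+341 + 828 = 144,589 kg.
Stage 1: m₀ = 144,589 kg, m_f = 144,589 − 114,000 = 30,589 kg; Δv = 450×9.80665×ln(4.727) = 4413.0×1.5533 ≈ 6855 m/s.
Stage 2: m₀ = 22,269 kg, m_f = 22,269 − 15,800 = 6,469 kg; Δv = 316×9.80665×ln(3.442) = 3098.9×1.2362 ≈ 3831 m/s.
Stage 3: m₀ = 4,419 kg, m_f = 4,419 − 3,250 = 1,169 kg; Δv = 311×9.80665×ln(3.78) = 3049.9×1.3298 ≈ 4056 m/s.
Total Δv = 6855 + 3831 + 4056 = 14742 m/s.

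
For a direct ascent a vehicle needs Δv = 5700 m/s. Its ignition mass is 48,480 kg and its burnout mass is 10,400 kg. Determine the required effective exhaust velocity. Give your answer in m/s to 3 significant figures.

ln(m₀/m_f) = ln(48480/10400) = ln(4.662) = 1.5393.
Rocket equation: v_e = Δv / ln(m₀/m_f) = 5700 / 1.5393 = 3702.9 m/s.

v_e ≈ 3700 m/s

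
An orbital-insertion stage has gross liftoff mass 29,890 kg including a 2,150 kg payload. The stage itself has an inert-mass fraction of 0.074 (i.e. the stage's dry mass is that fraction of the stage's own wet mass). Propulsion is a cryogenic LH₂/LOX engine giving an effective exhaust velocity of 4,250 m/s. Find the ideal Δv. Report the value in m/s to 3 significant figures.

Δv ≈ 8340 m/s

Stage wet mass = m₀ − payload = 29,890 − 2,150 = 27,740 kg.
Stage dry mass = ε × stage wet mass = 0.074 × 27,740 = 2,052.76 kg.
Burnout mass m_f = stage dry + payload = 2,052.76 + 2,150 = 4,202.76 kg.
Δv = v_e · ln(29,890/4,202.76) = 4250.0 × ln(7.112) = 4250.0 × 1.9618 ≈ 8338 m/s.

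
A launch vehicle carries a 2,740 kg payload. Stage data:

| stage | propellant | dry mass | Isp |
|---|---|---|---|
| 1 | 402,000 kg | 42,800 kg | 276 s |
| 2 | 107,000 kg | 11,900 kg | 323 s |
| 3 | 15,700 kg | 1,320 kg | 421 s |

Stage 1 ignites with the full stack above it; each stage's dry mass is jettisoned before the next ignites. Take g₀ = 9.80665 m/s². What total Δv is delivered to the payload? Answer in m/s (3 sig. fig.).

Ignition mass of stage 1 = 402,000+42,800 + 107,000+11,900 + 15,700+1,320 + 2,740 = 583,460 kg.
Stage 1: m₀ = 583,460 kg, m_f = 583,460 − 402,000 = 181,460 kg; Δv = 276×9.80665×ln(3.215) = 2706.6×1.1679 ≈ 3161 m/s.
Stage 2: m₀ = 138,660 kg, m_f = 138,660 − 107,000 = 31,660 kg; Δv = 323×9.80665×ln(4.38) = 3167.5×1.4770 ≈ 4678 m/s.
Stage 3: m₀ = 19,760 kg, m_f = 19,760 − 15,700 = 4,060 kg; Δv = 421×9.80665×ln(4.867) = 4128.6×1.5825 ≈ 6533 m/s.
Total Δv = 3161 + 4678 + 6533 = 14372 m/s.

Δv ≈ 14400 m/s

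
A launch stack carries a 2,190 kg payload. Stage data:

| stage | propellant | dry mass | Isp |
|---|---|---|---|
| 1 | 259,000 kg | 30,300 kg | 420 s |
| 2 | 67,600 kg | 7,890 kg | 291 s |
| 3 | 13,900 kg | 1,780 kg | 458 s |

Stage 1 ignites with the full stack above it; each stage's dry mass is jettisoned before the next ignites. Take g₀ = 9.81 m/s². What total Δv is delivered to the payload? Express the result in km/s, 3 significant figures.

Ignition mass of stage 1 = 259,000+30,300 + 67,600+7,890 + 13,900+1,780 + 2,190 = 382,660 kg.
Stage 1: m₀ = 382,660 kg, m_f = 382,660 − 259,000 = 123,660 kg; Δv = 420×9.81×ln(3.094) = 4120.2×1.1296 ≈ 4654 m/s.
Stage 2: m₀ = 93,360 kg, m_f = 93,360 − 67,600 = 25,760 kg; Δv = 291×9.81×ln(3.624) = 2854.7×1.2876 ≈ 3676 m/s.
Stage 3: m₀ = 17,870 kg, m_f = 17,870 − 13,900 = 3,970 kg; Δv = 458×9.81×ln(4.501) = 4493.0×1.5044 ≈ 6759 m/s.
Total Δv = 4654 + 3676 + 6759 = 15089 m/s.

Δv ≈ 15.1 km/s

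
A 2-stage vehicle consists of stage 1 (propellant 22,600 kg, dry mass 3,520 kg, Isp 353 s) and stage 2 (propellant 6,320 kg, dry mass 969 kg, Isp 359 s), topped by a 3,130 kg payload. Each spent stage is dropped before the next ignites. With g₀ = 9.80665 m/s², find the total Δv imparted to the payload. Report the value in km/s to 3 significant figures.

Δv ≈ 6.62 km/s

Ignition mass of stage 1 = 22,600+3,520 + 6,320+969 + 3,130 = 36,539 kg.
Stage 1: m₀ = 36,539 kg, m_f = 36,539 − 22,600 = 13,939 kg; Δv = 353×9.80665×ln(2.621) = 3461.7×0.9637 ≈ 3336 m/s.
Stage 2: m₀ = 10,419 kg, m_f = 10,419 − 6,320 = 4,099 kg; Δv = 359×9.80665×ln(2.542) = 3520.6×0.9329 ≈ 3284 m/s.
Total Δv = 3336 + 3284 = 6620 m/s.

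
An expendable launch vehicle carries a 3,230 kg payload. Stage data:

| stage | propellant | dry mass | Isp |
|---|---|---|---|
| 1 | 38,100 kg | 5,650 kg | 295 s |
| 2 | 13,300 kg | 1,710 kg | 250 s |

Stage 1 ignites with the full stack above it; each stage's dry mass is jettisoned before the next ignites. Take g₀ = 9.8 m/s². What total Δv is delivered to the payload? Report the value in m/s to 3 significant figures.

Δv ≈ 5960 m/s

Ignition mass of stage 1 = 38,100+5,650 + 13,300+1,710 + 3,230 = 61,990 kg.
Stage 1: m₀ = 61,990 kg, m_f = 61,990 − 38,100 = 23,890 kg; Δv = 295×9.8×ln(2.595) = 2891.0×0.9535 ≈ 2757 m/s.
Stage 2: m₀ = 18,240 kg, m_f = 18,240 − 13,300 = 4,940 kg; Δv = 250×9.8×ln(3.692) = 2450.0×1.3063 ≈ 3200 m/s.
Total Δv = 2757 + 3200 = 5957 m/s.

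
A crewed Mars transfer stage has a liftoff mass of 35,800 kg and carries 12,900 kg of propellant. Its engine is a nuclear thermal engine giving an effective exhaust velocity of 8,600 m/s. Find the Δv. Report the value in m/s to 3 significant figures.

Δv ≈ 3840 m/s

m_f = m₀ − m_prop = 35,800 − 12,900 = 22,900 kg.
Δv = v_e · ln(m₀/m_f) = 8600.0 × ln(1.563) = 8600.0 × 0.4468 ≈ 3842.6 m/s.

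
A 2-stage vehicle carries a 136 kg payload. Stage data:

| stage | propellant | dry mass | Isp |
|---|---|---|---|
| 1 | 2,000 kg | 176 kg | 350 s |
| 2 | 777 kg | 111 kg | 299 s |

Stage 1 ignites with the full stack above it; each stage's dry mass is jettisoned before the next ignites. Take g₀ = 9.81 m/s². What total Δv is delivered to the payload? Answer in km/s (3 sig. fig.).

Δv ≈ 7.54 km/s

Ignition mass of stage 1 = 2,000+176 + 777+111 + 136 = 3,200 kg.
Stage 1: m₀ = 3,200 kg, m_f = 3,200 − 2,000 = 1,200 kg; Δv = 350×9.81×ln(2.667) = 3433.5×0.9808 ≈ 3368 m/s.
Stage 2: m₀ = 1,024 kg, m_f = 1,024 − 777 = 247 kg; Δv = 299×9.81×ln(4.146) = 2933.2×1.4221 ≈ 4171 m/s.
Total Δv = 3368 + 4171 = 7539 m/s.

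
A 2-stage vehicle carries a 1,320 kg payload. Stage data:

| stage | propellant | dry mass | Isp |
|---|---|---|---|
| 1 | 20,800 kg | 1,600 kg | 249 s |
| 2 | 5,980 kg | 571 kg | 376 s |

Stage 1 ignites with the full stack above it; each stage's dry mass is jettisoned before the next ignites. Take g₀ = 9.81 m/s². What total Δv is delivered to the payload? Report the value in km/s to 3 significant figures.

Ignition mass of stage 1 = 20,800+1,600 + 5,980+571 + 1,320 = 30,271 kg.
Stage 1: m₀ = 30,271 kg, m_f = 30,271 − 20,800 = 9,471 kg; Δv = 249×9.81×ln(3.196) = 2442.7×1.1620 ≈ 2838 m/s.
Stage 2: m₀ = 7,871 kg, m_f = 7,871 − 5,980 = 1,891 kg; Δv = 376×9.81×ln(4.162) = 3688.6×1.4261 ≈ 5260 m/s.
Total Δv = 2838 + 5260 = 8098 m/s.

Δv ≈ 8.10 km/s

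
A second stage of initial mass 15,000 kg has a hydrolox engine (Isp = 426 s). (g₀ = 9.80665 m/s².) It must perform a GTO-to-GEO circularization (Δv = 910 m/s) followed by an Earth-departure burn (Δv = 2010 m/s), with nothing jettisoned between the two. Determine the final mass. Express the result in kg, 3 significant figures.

final mass ≈ 7460 kg

v_e = Isp · g₀ = 426 × 9.80665 = 4177.6 m/s.
After the first burn: m = 15000 × exp(−910/4177.6) = 15000 × 0.80426 = 12,063.9 kg.
After the second burn: m = 12,063.9 × exp(−2010/4177.6) = 12,063.9 × 0.61808 = 7,456.46 kg.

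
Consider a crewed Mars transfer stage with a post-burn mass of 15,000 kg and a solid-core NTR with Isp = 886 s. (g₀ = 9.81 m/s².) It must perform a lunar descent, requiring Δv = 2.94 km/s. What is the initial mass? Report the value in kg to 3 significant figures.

initial mass ≈ 21000 kg

v_e = Isp · g₀ = 886 × 9.81 = 8691.7 m/s.
From the ideal rocket equation, m₀/m_f = exp(Δv / v_e) = exp(2940 / 8691.7) = exp(0.3383) = 1.4025.
m₀ = m_f × 1.4025 = 15,000 × 1.4025 = 21,037.5 kg.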